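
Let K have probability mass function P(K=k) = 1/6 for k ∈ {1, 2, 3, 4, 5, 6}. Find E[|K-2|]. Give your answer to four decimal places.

1.8333

E[|K-2|] = Σ |k-2|·P(K=k)
 = 1·1/6 + 0·1/6 + 1·1/6 + 2·1/6 + 3·1/6 + 4·1/6
 = 1/6 + 0 + 1/6 + 1/3 + 1/2 + 2/3
 = 11/6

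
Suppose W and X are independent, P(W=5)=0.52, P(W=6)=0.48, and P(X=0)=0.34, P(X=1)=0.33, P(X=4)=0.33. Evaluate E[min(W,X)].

1.65

E[min(W,X)] = Σ_w Σ_x min(w,x) · P(W=w)P(X=x)
 = 0·0.1768 + 1·0.1716 + 4·0.1716 + 0·0.1632 + 1·0.1584 + 4·0.1584
 = 0 + 0.1716 + 0.6864 + 0 + 0.1584 + 0.6336
 = 1.65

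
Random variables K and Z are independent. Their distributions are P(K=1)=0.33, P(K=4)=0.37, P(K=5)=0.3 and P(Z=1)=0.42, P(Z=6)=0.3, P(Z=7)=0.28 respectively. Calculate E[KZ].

13.8358

E[KZ] = Σ_k Σ_z kz · P(K=k)P(Z=z)
 = 1·0.1386 + 6·0.099 + 7·0.0924 + 4·0.1554 + 24·0.111 + 28·0.1036 + 5·0.126 + 30·0.09 + 35·0.084
 = 0.1386 + 0.594 + 0.6468 + 0.6216 + 2.664 + 2.9008 + 0.63 + 2.7 + 2.94
 = 13.8358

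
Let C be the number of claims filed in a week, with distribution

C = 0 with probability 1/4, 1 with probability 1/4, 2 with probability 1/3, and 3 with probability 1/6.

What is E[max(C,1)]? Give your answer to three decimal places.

1.667

E[max(C,1)] = Σ max(c,1)·P(C=c)
 = 1·1/4 + 1·1/4 + 2·1/3 + 3·1/6
 = 1/4 + 1/4 + 2/3 + 1/2
 = 5/3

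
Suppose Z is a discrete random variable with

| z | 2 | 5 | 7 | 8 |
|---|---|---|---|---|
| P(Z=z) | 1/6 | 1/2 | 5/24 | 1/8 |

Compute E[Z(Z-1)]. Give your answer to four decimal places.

26.0833

E[Z(Z-1)] = Σ z(z-1)·P(Z=z)
 = 2·1/6 + 20·1/2 + 42·5/24 + 56·1/8
 = 1/3 + 10 + 35/4 + 7
 = 313/12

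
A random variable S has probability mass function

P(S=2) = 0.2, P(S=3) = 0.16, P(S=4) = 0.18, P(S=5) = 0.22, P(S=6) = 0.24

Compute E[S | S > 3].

5.09375

P(S > 3) = 0.18 + 0.22 + 0.24 = 0.64.
E[S | S > 3] = [4·0.18 + 5·0.22 + 6·0.24] / 0.64
 = 3.26 / 0.64
 = 163/32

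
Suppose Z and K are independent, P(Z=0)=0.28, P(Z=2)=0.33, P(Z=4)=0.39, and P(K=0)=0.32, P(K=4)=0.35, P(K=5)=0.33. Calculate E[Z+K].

E[Z+K] = Σ_z Σ_k (z+k) · P(Z=z)P(K=k)
 = 0·0.0896 + 4·0.098 + 5·0.0924 + 2·0.1056 + 6·0.1155 + 7·0.1089 + 4·0.1248 + 8·0.1365 + 9·0.1287
 = 0 + 0.392 + 0.462 + 0.2112 + 0.693 + 0.7623 + 0.4992 + 1.092 + 1.1583
 = 5.27

5.27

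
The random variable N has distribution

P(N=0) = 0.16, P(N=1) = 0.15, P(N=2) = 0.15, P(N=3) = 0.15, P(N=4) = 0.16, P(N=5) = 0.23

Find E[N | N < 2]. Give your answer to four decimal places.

P(N < 2) = 0.16 + 0.15 = 0.31.
E[N | N < 2] = [0·0.16 + 1·0.15] / 0.31
 = 0.15 / 0.31
 = 15/31

0.4839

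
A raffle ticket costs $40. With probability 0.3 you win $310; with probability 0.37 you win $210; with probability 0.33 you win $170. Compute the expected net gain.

E[payout] = 310·0.3 + 210·0.37 + 170·0.33
 = 93 + 77.7 + 56.1
 = 226.8
Net = 226.8 - 40 = 186.8

186.8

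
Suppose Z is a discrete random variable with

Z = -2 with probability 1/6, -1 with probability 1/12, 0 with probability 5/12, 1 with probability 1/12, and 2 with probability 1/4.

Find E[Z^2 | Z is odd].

1

P(Z is odd) = 1/12 + 1/12 = 1/6.
E[Z^2 | Z is odd] = [1·1/12 + 1·1/12] / (1/6)
 = 1/6 / (1/6)
 = 1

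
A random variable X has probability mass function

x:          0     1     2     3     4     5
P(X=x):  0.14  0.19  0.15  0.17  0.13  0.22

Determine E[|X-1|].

E[|X-1|] = Σ |x-1|·P(X=x)
 = 1·0.14 + 0·0.19 + 1·0.15 + 2·0.17 + 3·0.13 + 4·0.22
 = 0.14 + 0 + 0.15 + 0.34 + 0.39 + 0.88
 = 1.9

1.9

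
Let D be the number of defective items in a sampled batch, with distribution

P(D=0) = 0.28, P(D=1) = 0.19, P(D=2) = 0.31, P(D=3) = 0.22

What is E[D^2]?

3.41

E[D^2] = Σ d^2·P(D=d)
 = 0·0.28 + 1·0.19 + 4·0.31 + 9·0.22
 = 0 + 0.19 + 1.24 + 1.98
 = 3.41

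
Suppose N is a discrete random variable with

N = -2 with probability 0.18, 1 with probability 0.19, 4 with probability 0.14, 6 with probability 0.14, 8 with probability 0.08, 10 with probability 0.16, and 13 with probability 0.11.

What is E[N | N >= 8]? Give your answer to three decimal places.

P(N >= 8) = 0.08 + 0.16 + 0.11 = 0.35.
E[N | N >= 8] = [8·0.08 + 10·0.16 + 13·0.11] / 0.35
 = 3.67 / 0.35
 = 367/35

10.486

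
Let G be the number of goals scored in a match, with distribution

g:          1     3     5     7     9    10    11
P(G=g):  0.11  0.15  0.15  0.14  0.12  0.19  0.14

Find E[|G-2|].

E[|G-2|] = Σ |g-2|·P(G=g)
 = 1·0.11 + 1·0.15 + 3·0.15 + 5·0.14 + 7·0.12 + 8·0.19 + 9·0.14
 = 0.11 + 0.15 + 0.45 + 0.7 + 0.84 + 1.52 + 1.26
 = 5.03

5.03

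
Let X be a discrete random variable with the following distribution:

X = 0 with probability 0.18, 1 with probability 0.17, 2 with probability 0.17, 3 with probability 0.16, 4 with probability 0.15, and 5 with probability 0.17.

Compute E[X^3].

36.7

E[X^3] = Σ x^3·P(X=x)
 = 0·0.18 + 1·0.17 + 8·0.17 + 27·0.16 + 64·0.15 + 125·0.17
 = 0 + 0.17 + 1.36 + 4.32 + 9.6 + 21.25
 = 36.7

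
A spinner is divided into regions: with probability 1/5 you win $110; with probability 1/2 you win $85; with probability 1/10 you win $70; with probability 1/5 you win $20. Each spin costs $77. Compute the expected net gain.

-1.5

E[payout] = 110·1/5 + 85·1/2 + 70·1/10 + 20·1/5
 = 22 + 85/2 + 7 + 4
 = 151/2
Net = 151/2 - 77 = -3/2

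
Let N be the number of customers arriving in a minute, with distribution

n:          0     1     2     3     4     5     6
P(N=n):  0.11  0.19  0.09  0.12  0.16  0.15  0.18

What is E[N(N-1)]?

E[N(N-1)] = Σ n(n-1)·P(N=n)
 = 0·0.11 + 0·0.19 + 2·0.09 + 6·0.12 + 12·0.16 + 20·0.15 + 30·0.18
 = 0 + 0 + 0.18 + 0.72 + 1.92 + 3 + 5.4
 = 11.22

11.22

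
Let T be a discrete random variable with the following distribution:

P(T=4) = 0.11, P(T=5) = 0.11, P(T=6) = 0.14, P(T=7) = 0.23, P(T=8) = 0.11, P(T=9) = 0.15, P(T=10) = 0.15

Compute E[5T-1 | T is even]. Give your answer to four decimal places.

P(T is even) = 0.11 + 0.14 + 0.11 + 0.15 = 0.51.
E[5T-1 | T is even] = [19·0.11 + 29·0.14 + 39·0.11 + 49·0.15] / 0.51
 = 17.79 / 0.51
 = 593/17

34.8824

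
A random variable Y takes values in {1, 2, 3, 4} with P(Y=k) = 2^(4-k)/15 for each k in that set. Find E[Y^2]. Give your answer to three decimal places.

E[Y^2] = Σ y^2·P(Y=y)
 = 1·8/15 + 4·4/15 + 9·2/15 + 16·1/15
 = 8/15 + 16/15 + 6/5 + 16/15
 = 58/15

3.867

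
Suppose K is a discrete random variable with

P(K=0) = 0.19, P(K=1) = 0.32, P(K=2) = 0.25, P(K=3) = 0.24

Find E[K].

1.54

E[K] = Σ k·P(K=k)
 = 0·0.19 + 1·0.32 + 2·0.25 + 3·0.24
 = 0 + 0.32 + 0.5 + 0.72
 = 1.54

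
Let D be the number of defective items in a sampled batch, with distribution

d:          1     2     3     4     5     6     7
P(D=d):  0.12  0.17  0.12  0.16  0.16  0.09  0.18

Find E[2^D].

E[2^D] = Σ 2^d·P(D=d)
 = 2·0.12 + 4·0.17 + 8·0.12 + 16·0.16 + 32·0.16 + 64·0.09 + 128·0.18
 = 0.24 + 0.68 + 0.96 + 2.56 + 5.12 + 5.76 + 23.04
 = 38.36

38.36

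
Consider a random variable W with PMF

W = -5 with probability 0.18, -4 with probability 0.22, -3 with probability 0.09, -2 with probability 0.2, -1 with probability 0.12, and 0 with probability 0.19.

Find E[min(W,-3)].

-3.58

E[min(W,-3)] = Σ min(w,-3)·P(W=w)
 = (-5)·0.18 + (-4)·0.22 + (-3)·0.09 + (-3)·0.2 + (-3)·0.12 + (-3)·0.19
 = (-0.9) + (-0.88) + (-0.27) + (-0.6) + (-0.36) + (-0.57)
 = -3.58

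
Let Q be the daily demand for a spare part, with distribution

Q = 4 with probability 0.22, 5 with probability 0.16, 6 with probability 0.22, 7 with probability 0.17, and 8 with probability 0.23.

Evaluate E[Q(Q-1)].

32.46

E[Q(Q-1)] = Σ q(q-1)·P(Q=q)
 = 12·0.22 + 20·0.16 + 30·0.22 + 42·0.17 + 56·0.23
 = 2.64 + 3.2 + 6.6 + 7.14 + 12.88
 = 32.46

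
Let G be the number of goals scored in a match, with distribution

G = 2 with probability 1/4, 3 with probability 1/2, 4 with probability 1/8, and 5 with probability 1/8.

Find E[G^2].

10.625

E[G^2] = Σ g^2·P(G=g)
 = 4·1/4 + 9·1/2 + 16·1/8 + 25·1/8
 = 1 + 9/2 + 2 + 25/8
 = 85/8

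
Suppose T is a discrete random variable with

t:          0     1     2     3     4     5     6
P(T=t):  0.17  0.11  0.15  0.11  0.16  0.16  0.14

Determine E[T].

E[T] = Σ t·P(T=t)
 = 0·0.17 + 1·0.11 + 2·0.15 + 3·0.11 + 4·0.16 + 5·0.16 + 6·0.14
 = 0 + 0.11 + 0.3 + 0.33 + 0.64 + 0.8 + 0.84
 = 3.02

3.02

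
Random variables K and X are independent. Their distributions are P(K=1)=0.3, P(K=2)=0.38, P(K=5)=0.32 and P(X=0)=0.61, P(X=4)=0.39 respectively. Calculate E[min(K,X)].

0.9126

E[min(K,X)] = Σ_k Σ_x min(k,x) · P(K=k)P(X=x)
 = 0·0.183 + 1·0.117 + 0·0.2318 + 2·0.1482 + 0·0.1952 + 4·0.1248
 = 0 + 0.117 + 0 + 0.2964 + 0 + 0.4992
 = 0.9126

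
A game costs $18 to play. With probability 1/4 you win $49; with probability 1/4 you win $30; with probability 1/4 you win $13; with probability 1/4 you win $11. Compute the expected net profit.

E[payout] = 49·1/4 + 30·1/4 + 13·1/4 + 11·1/4
 = 49/4 + 15/2 + 13/4 + 11/4
 = 103/4
Net = 103/4 - 18 = 31/4

7.75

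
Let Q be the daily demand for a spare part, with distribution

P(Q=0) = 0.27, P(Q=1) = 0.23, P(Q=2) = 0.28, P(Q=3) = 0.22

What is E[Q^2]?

3.33

E[Q^2] = Σ q^2·P(Q=q)
 = 0·0.27 + 1·0.23 + 4·0.28 + 9·0.22
 = 0 + 0.23 + 1.12 + 1.98
 = 3.33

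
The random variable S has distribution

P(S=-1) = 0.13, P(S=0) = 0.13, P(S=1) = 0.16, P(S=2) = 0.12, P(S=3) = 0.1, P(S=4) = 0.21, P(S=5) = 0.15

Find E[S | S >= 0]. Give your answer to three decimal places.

2.632

P(S >= 0) = 0.13 + 0.16 + 0.12 + 0.1 + 0.21 + 0.15 = 0.87.
E[S | S >= 0] = [0·0.13 + 1·0.16 + 2·0.12 + 3·0.1 + 4·0.21 + 5·0.15] / 0.87
 = 2.29 / 0.87
 = 229/87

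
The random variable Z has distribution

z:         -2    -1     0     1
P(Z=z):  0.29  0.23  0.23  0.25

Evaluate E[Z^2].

1.64

E[Z^2] = Σ z^2·P(Z=z)
 = 4·0.29 + 1·0.23 + 0·0.23 + 1·0.25
 = 1.16 + 0.23 + 0 + 0.25
 = 1.64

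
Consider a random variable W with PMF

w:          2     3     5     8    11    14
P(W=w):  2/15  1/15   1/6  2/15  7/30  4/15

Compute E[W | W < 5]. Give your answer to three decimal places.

P(W < 5) = 2/15 + 1/15 = 1/5.
E[W | W < 5] = [2·2/15 + 3·1/15] / (1/5)
 = 7/15 / (1/5)
 = 7/3

2.333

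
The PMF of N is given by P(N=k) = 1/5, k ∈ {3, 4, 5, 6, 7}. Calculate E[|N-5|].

E[|N-5|] = Σ |n-5|·P(N=n)
 = 2·1/5 + 1·1/5 + 0·1/5 + 1·1/5 + 2·1/5
 = 2/5 + 1/5 + 0 + 1/5 + 2/5
 = 6/5

1.2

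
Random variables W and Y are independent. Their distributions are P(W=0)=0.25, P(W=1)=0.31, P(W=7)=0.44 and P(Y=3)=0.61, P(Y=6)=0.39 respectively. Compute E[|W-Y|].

3.2704

E[|W-Y|] = Σ_w Σ_y |w-y| · P(W=w)P(Y=y)
 = 3·0.1525 + 6·0.0975 + 2·0.1891 + 5·0.1209 + 4·0.2684 + 1·0.1716
 = 0.4575 + 0.585 + 0.3782 + 0.6045 + 1.0736 + 0.1716
 = 3.2704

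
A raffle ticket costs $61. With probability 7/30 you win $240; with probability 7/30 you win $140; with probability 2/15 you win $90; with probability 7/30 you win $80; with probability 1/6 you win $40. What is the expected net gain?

65

E[payout] = 240·7/30 + 140·7/30 + 90·2/15 + 80·7/30 + 40·1/6
 = 56 + 98/3 + 12 + 56/3 + 20/3
 = 126
Net = 126 - 61 = 65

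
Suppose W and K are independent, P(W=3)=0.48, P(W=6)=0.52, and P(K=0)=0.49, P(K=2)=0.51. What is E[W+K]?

E[W+K] = Σ_w Σ_k (w+k) · P(W=w)P(K=k)
 = 3·0.2352 + 5·0.2448 + 6·0.2548 + 8·0.2652
 = 0.7056 + 1.224 + 1.5288 + 2.1216
 = 5.58

5.58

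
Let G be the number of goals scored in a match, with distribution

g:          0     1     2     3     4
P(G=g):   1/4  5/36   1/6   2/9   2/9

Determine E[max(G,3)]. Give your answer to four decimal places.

E[max(G,3)] = Σ max(g,3)·P(G=g)
 = 3·1/4 + 3·5/36 + 3·1/6 + 3·2/9 + 4·2/9
 = 3/4 + 5/12 + 1/2 + 2/3 + 8/9
 = 29/9

3.2222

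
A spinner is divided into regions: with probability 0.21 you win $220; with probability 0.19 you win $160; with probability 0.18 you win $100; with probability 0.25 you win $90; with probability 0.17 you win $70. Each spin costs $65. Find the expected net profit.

64

E[payout] = 220·0.21 + 160·0.19 + 100·0.18 + 90·0.25 + 70·0.17
 = 46.2 + 30.4 + 18 + 22.5 + 11.9
 = 129
Net = 129 - 65 = 64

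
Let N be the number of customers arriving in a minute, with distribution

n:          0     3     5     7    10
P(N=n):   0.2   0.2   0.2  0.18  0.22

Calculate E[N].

5.06

E[N] = Σ n·P(N=n)
 = 0·0.2 + 3·0.2 + 5·0.2 + 7·0.18 + 10·0.22
 = 0 + 0.6 + 1 + 1.26 + 2.2
 = 5.06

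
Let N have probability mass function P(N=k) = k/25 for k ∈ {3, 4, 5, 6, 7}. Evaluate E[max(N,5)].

5.8

E[max(N,5)] = Σ max(n,5)·P(N=n)
 = 5·3/25 + 5·4/25 + 5·1/5 + 6·6/25 + 7·7/25
 = 3/5 + 4/5 + 1 + 36/25 + 49/25
 = 29/5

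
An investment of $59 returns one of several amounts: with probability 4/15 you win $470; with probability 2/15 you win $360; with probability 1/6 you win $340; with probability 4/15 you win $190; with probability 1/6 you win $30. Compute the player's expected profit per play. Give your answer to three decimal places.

E[payout] = 470·4/15 + 360·2/15 + 340·1/6 + 190·4/15 + 30·1/6
 = 376/3 + 48 + 170/3 + 152/3 + 5
 = 857/3
Net = 857/3 - 59 = 680/3

226.667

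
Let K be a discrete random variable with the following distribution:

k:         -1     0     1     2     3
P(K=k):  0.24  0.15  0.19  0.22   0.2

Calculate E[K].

E[K] = Σ k·P(K=k)
 = (-1)·0.24 + 0·0.15 + 1·0.19 + 2·0.22 + 3·0.2
 = (-0.24) + 0 + 0.19 + 0.44 + 0.6
 = 0.99

0.99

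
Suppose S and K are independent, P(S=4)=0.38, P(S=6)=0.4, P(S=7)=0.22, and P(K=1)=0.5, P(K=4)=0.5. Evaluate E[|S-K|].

E[|S-K|] = Σ_s Σ_k |s-k| · P(S=s)P(K=k)
 = 3·0.19 + 0·0.19 + 5·0.2 + 2·0.2 + 6·0.11 + 3·0.11
 = 0.57 + 0 + 1 + 0.4 + 0.66 + 0.33
 = 2.96

2.96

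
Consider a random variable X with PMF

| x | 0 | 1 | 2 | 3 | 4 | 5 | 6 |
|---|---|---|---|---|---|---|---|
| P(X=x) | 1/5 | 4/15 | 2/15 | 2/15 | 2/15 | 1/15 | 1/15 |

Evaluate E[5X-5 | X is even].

P(X is even) = 1/5 + 2/15 + 2/15 + 1/15 = 8/15.
E[5X-5 | X is even] = [(-5)·1/5 + 5·2/15 + 15·2/15 + 25·1/15] / (8/15)
 = 10/3 / (8/15)
 = 25/4

6.25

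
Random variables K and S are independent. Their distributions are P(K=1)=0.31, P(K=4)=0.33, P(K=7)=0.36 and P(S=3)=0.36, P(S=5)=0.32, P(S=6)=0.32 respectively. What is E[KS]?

19.09

E[KS] = Σ_k Σ_s ks · P(K=k)P(S=s)
 = 3·0.1116 + 5·0.0992 + 6·0.0992 + 12·0.1188 + 20·0.1056 + 24·0.1056 + 21·0.1296 + 35·0.1152 + 42·0.1152
 = 0.3348 + 0.496 + 0.5952 + 1.4256 + 2.112 + 2.5344 + 2.7216 + 4.032 + 4.8384
 = 19.09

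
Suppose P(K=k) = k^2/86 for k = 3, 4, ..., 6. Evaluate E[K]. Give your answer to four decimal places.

E[K] = Σ k·P(K=k)
 = 3·9/86 + 4·8/43 + 5·25/86 + 6·18/43
 = 27/86 + 32/43 + 125/86 + 108/43
 = 216/43

5.0233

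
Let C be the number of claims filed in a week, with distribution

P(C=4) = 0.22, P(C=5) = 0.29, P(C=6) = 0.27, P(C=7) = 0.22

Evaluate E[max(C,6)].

E[max(C,6)] = Σ max(c,6)·P(C=c)
 = 6·0.22 + 6·0.29 + 6·0.27 + 7·0.22
 = 1.32 + 1.74 + 1.62 + 1.54
 = 6.22

6.22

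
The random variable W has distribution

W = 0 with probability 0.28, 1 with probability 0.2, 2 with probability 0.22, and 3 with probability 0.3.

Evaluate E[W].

1.54

E[W] = Σ w·P(W=w)
 = 0·0.28 + 1·0.2 + 2·0.22 + 3·0.3
 = 0 + 0.2 + 0.44 + 0.9
 = 1.54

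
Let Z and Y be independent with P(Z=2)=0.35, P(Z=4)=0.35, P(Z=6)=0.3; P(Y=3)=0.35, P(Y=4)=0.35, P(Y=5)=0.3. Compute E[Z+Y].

7.85

E[Z+Y] = Σ_z Σ_y (z+y) · P(Z=z)P(Y=y)
 = 5·0.1225 + 6·0.1225 + 7·0.105 + 7·0.1225 + 8·0.1225 + 9·0.105 + 9·0.105 + 10·0.105 + 11·0.09
 = 0.6125 + 0.735 + 0.735 + 0.8575 + 0.98 + 0.945 + 0.945 + 1.05 + 0.99
 = 7.85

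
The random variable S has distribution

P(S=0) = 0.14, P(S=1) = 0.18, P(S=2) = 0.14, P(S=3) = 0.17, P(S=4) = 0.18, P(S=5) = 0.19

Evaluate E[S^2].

9.9

E[S^2] = Σ s^2·P(S=s)
 = 0·0.14 + 1·0.18 + 4·0.14 + 9·0.17 + 16·0.18 + 25·0.19
 = 0 + 0.18 + 0.56 + 1.53 + 2.88 + 4.75
 = 9.9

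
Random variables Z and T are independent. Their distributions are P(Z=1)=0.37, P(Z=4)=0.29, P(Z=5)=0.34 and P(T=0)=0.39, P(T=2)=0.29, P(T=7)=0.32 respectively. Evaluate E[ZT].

E[ZT] = Σ_z Σ_t zt · P(Z=z)P(T=t)
 = 0·0.1443 + 2·0.1073 + 7·0.1184 + 0·0.1131 + 8·0.0841 + 28·0.0928 + 0·0.1326 + 10·0.0986 + 35·0.1088
 = 0 + 0.2146 + 0.8288 + 0 + 0.6728 + 2.5984 + 0 + 0.986 + 3.808
 = 9.1086

9.1086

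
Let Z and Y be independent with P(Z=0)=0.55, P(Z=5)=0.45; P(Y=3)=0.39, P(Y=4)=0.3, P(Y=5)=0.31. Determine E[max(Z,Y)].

E[max(Z,Y)] = Σ_z Σ_y max(z,y) · P(Z=z)P(Y=y)
 = 3·0.2145 + 4·0.165 + 5·0.1705 + 5·0.1755 + 5·0.135 + 5·0.1395
 = 0.6435 + 0.66 + 0.8525 + 0.8775 + 0.675 + 0.6975
 = 4.406

4.406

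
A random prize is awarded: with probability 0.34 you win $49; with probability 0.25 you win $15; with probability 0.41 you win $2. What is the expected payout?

E[payout] = 49·0.34 + 15·0.25 + 2·0.41
 = 16.66 + 3.75 + 0.82
 = 21.23

21.23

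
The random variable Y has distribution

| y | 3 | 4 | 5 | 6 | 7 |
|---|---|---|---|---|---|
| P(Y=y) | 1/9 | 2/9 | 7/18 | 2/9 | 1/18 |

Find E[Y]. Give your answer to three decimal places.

E[Y] = Σ y·P(Y=y)
 = 3·1/9 + 4·2/9 + 5·7/18 + 6·2/9 + 7·1/18
 = 1/3 + 8/9 + 35/18 + 4/3 + 7/18
 = 44/9

4.889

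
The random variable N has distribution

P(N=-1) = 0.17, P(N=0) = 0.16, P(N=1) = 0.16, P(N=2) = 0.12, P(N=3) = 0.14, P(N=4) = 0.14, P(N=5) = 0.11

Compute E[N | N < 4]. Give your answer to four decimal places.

P(N < 4) = 0.17 + 0.16 + 0.16 + 0.12 + 0.14 = 0.75.
E[N | N < 4] = [(-1)·0.17 + 0·0.16 + 1·0.16 + 2·0.12 + 3·0.14] / 0.75
 = 0.65 / 0.75
 = 13/15

0.8667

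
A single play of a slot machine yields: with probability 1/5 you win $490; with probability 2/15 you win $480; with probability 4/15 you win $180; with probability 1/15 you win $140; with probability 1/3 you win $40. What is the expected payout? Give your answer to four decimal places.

E[payout] = 490·1/5 + 480·2/15 + 180·4/15 + 140·1/15 + 40·1/3
 = 98 + 64 + 48 + 28/3 + 40/3
 = 698/3

232.6667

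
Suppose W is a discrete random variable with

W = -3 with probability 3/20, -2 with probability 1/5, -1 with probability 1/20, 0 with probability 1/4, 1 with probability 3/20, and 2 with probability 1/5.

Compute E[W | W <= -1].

P(W <= -1) = 3/20 + 1/5 + 1/20 = 2/5.
E[W | W <= -1] = [(-3)·3/20 + (-2)·1/5 + (-1)·1/20] / (2/5)
 = -9/10 / (2/5)
 = -9/4

-2.25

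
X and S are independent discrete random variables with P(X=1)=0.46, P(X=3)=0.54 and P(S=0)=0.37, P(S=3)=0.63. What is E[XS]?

E[XS] = Σ_x Σ_s xs · P(X=x)P(S=s)
 = 0·0.1702 + 3·0.2898 + 0·0.1998 + 9·0.3402
 = 0 + 0.8694 + 0 + 3.0618
 = 3.9312

3.9312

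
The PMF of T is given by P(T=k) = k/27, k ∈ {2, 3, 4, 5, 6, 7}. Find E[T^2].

E[T^2] = Σ t^2·P(T=t)
 = 4·2/27 + 9·1/9 + 16·4/27 + 25·5/27 + 36·2/9 + 49·7/27
 = 8/27 + 1 + 64/27 + 125/27 + 8 + 343/27
 = 29

29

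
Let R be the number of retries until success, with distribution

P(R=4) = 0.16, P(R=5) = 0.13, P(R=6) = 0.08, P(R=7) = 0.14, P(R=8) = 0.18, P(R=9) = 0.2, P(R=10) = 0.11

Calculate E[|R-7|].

E[|R-7|] = Σ |r-7|·P(R=r)
 = 3·0.16 + 2·0.13 + 1·0.08 + 0·0.14 + 1·0.18 + 2·0.2 + 3·0.11
 = 0.48 + 0.26 + 0.08 + 0 + 0.18 + 0.4 + 0.33
 = 1.73

1.73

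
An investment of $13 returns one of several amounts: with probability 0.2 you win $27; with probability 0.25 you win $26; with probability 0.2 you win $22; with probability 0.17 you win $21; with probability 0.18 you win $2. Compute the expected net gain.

E[payout] = 27·0.2 + 26·0.25 + 22·0.2 + 21·0.17 + 2·0.18
 = 5.4 + 6.5 + 4.4 + 3.57 + 0.36
 = 20.23
Net = 20.23 - 13 = 7.23

7.23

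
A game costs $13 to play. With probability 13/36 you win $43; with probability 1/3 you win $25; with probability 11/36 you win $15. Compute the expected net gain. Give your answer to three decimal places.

E[payout] = 43·13/36 + 25·1/3 + 15·11/36
 = 559/36 + 25/3 + 55/12
 = 256/9
Net = 256/9 - 13 = 139/9

15.444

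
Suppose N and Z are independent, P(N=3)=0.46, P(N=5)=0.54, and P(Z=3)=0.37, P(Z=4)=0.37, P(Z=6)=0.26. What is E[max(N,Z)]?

4.7494

E[max(N,Z)] = Σ_n Σ_z max(n,z) · P(N=n)P(Z=z)
 = 3·0.1702 + 4·0.1702 + 6·0.1196 + 5·0.1998 + 5·0.1998 + 6·0.1404
 = 0.5106 + 0.6808 + 0.7176 + 0.999 + 0.999 + 0.8424
 = 4.7494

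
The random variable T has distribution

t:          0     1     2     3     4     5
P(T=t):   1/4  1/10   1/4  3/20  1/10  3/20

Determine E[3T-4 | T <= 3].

0.2

P(T <= 3) = 1/4 + 1/10 + 1/4 + 3/20 = 3/4.
E[3T-4 | T <= 3] = [(-4)·1/4 + (-1)·1/10 + 2·1/4 + 5·3/20] / (3/4)
 = 3/20 / (3/4)
 = 1/5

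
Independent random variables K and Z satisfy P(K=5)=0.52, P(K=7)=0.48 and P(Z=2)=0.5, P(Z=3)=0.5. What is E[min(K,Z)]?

E[min(K,Z)] = Σ_k Σ_z min(k,z) · P(K=k)P(Z=z)
 = 2·0.26 + 3·0.26 + 2·0.24 + 3·0.24
 = 0.52 + 0.78 + 0.48 + 0.72
 = 2.5

2.5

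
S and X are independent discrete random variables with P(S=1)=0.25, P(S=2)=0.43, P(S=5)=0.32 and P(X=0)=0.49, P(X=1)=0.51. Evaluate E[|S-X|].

2.2

E[|S-X|] = Σ_s Σ_x |s-x| · P(S=s)P(X=x)
 = 1·0.1225 + 0·0.1275 + 2·0.2107 + 1·0.2193 + 5·0.1568 + 4·0.1632
 = 0.1225 + 0 + 0.4214 + 0.2193 + 0.784 + 0.6528
 = 2.2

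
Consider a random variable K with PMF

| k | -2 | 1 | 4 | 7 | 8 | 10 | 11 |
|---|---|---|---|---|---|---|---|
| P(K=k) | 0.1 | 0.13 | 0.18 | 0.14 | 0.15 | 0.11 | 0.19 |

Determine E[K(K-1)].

47.84

E[K(K-1)] = Σ k(k-1)·P(K=k)
 = 6·0.1 + 0·0.13 + 12·0.18 + 42·0.14 + 56·0.15 + 90·0.11 + 110·0.19
 = 0.6 + 0 + 2.16 + 5.88 + 8.4 + 9.9 + 20.9
 = 47.84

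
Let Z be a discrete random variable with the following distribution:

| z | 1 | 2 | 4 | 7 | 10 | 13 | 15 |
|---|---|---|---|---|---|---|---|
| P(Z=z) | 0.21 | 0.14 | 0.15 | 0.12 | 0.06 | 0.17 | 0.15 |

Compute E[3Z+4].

24.97

E[3Z+4] = Σ (3z+4)·P(Z=z)
 = 7·0.21 + 10·0.14 + 16·0.15 + 25·0.12 + 34·0.06 + 43·0.17 + 49·0.15
 = 1.47 + 1.4 + 2.4 + 3 + 2.04 + 7.31 + 7.35
 = 24.97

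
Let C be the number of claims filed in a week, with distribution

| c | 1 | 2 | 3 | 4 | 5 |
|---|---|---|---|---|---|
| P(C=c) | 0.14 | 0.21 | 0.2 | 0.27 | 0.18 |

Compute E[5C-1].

E[5C-1] = Σ (5c-1)·P(C=c)
 = 4·0.14 + 9·0.21 + 14·0.2 + 19·0.27 + 24·0.18
 = 0.56 + 1.89 + 2.8 + 5.13 + 4.32
 = 14.7

14.7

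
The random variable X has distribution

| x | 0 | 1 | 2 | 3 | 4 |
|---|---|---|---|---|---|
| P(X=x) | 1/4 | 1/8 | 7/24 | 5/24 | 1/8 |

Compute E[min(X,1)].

E[min(X,1)] = Σ min(x,1)·P(X=x)
 = 0·1/4 + 1·1/8 + 1·7/24 + 1·5/24 + 1·1/8
 = 0 + 1/8 + 7/24 + 5/24 + 1/8
 = 3/4

0.75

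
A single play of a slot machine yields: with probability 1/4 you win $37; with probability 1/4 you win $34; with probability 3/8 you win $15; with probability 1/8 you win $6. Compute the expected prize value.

E[payout] = 37·1/4 + 34·1/4 + 15·3/8 + 6·1/8
 = 37/4 + 17/2 + 45/8 + 3/4
 = 193/8

24.125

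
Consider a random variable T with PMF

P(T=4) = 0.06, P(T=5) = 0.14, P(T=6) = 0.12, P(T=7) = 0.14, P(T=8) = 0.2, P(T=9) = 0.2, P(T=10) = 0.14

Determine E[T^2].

E[T^2] = Σ t^2·P(T=t)
 = 16·0.06 + 25·0.14 + 36·0.12 + 49·0.14 + 64·0.2 + 81·0.2 + 100·0.14
 = 0.96 + 3.5 + 4.32 + 6.86 + 12.8 + 16.2 + 14
 = 58.64

58.64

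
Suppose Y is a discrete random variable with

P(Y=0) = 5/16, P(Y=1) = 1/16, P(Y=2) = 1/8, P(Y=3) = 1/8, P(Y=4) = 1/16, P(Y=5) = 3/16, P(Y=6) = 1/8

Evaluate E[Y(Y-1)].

E[Y(Y-1)] = Σ y(y-1)·P(Y=y)
 = 0·5/16 + 0·1/16 + 2·1/8 + 6·1/8 + 12·1/16 + 20·3/16 + 30·1/8
 = 0 + 0 + 1/4 + 3/4 + 3/4 + 15/4 + 15/4
 = 37/4

9.25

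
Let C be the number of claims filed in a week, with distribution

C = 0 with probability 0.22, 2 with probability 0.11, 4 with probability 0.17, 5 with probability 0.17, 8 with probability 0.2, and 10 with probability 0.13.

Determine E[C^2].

33.21

E[C^2] = Σ c^2·P(C=c)
 = 0·0.22 + 4·0.11 + 16·0.17 + 25·0.17 + 64·0.2 + 100·0.13
 = 0 + 0.44 + 2.72 + 4.25 + 12.8 + 13
 = 33.21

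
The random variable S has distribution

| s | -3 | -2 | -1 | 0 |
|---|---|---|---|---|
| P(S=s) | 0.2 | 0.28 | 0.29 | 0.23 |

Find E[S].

E[S] = Σ s·P(S=s)
 = (-3)·0.2 + (-2)·0.28 + (-1)·0.29 + 0·0.23
 = (-0.6) + (-0.56) + (-0.29) + 0
 = -1.45

-1.45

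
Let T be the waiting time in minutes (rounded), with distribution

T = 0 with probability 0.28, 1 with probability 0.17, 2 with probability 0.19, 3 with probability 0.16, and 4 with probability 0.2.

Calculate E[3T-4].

1.49

E[3T-4] = Σ (3t-4)·P(T=t)
 = (-4)·0.28 + (-1)·0.17 + 2·0.19 + 5·0.16 + 8·0.2
 = (-1.12) + (-0.17) + 0.38 + 0.8 + 1.6
 = 1.49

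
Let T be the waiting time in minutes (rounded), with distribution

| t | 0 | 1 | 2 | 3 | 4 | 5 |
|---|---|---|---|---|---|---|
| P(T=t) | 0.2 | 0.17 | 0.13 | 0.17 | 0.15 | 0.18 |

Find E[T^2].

9.12

E[T^2] = Σ t^2·P(T=t)
 = 0·0.2 + 1·0.17 + 4·0.13 + 9·0.17 + 16·0.15 + 25·0.18
 = 0 + 0.17 + 0.52 + 1.53 + 2.4 + 4.5
 = 9.12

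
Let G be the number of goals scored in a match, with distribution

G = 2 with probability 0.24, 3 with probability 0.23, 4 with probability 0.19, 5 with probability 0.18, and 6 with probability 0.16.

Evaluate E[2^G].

E[2^G] = Σ 2^g·P(G=g)
 = 4·0.24 + 8·0.23 + 16·0.19 + 32·0.18 + 64·0.16
 = 0.96 + 1.84 + 3.04 + 5.76 + 10.24
 = 21.84

21.84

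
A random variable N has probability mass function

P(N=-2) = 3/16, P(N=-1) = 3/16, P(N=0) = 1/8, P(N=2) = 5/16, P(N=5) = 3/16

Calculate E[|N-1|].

E[|N-1|] = Σ |n-1|·P(N=n)
 = 3·3/16 + 2·3/16 + 1·1/8 + 1·5/16 + 4·3/16
 = 9/16 + 3/8 + 1/8 + 5/16 + 3/4
 = 17/8

2.125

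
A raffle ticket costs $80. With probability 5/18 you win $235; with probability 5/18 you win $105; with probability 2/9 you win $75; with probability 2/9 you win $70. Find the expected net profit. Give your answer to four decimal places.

46.6667

E[payout] = 235·5/18 + 105·5/18 + 75·2/9 + 70·2/9
 = 1175/18 + 175/6 + 50/3 + 140/9
 = 380/3
Net = 380/3 - 80 = 140/3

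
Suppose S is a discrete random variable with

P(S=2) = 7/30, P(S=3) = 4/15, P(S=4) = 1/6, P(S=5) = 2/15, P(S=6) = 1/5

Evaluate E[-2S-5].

E[-2S-5] = Σ (-2s-5)·P(S=s)
 = (-9)·7/30 + (-11)·4/15 + (-13)·1/6 + (-15)·2/15 + (-17)·1/5
 = (-21/10) + (-44/15) + (-13/6) + (-2) + (-17/5)
 = -63/5

-12.6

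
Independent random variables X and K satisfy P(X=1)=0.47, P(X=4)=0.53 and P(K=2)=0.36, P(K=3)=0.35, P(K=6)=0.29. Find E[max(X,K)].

4.0771

E[max(X,K)] = Σ_x Σ_k max(x,k) · P(X=x)P(K=k)
 = 2·0.1692 + 3·0.1645 + 6·0.1363 + 4·0.1908 + 4·0.1855 + 6·0.1537
 = 0.3384 + 0.4935 + 0.8178 + 0.7632 + 0.742 + 0.9222
 = 4.0771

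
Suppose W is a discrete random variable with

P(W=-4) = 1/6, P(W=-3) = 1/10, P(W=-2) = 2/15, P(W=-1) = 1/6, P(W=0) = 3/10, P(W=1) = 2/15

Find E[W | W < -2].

-3.625

P(W < -2) = 1/6 + 1/10 = 4/15.
E[W | W < -2] = [(-4)·1/6 + (-3)·1/10] / (4/15)
 = -29/30 / (4/15)
 = -29/8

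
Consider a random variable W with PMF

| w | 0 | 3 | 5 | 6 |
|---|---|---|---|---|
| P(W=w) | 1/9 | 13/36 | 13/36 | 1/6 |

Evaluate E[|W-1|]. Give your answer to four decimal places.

3.1111

E[|W-1|] = Σ |w-1|·P(W=w)
 = 1·1/9 + 2·13/36 + 4·13/36 + 5·1/6
 = 1/9 + 13/18 + 13/9 + 5/6
 = 28/9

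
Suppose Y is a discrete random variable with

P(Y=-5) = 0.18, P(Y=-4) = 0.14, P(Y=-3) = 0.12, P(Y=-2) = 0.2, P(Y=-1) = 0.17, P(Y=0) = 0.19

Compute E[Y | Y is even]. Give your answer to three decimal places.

-1.811

P(Y is even) = 0.14 + 0.2 + 0.19 = 0.53.
E[Y | Y is even] = [(-4)·0.14 + (-2)·0.2 + 0·0.19] / 0.53
 = -0.96 / 0.53
 = -96/53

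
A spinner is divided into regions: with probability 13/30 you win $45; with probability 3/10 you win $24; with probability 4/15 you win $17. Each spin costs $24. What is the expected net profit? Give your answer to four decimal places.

7.2333

E[payout] = 45·13/30 + 24·3/10 + 17·4/15
 = 39/2 + 36/5 + 68/15
 = 937/30
Net = 937/30 - 24 = 217/30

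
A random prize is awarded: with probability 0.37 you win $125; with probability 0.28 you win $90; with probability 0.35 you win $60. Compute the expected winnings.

92.45

E[payout] = 125·0.37 + 90·0.28 + 60·0.35
 = 46.25 + 25.2 + 21
 = 92.45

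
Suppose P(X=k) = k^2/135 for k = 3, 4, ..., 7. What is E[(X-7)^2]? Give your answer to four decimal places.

3.1407

E[(X-7)^2] = Σ (x-7)^2·P(X=x)
 = 16·1/15 + 9·16/135 + 4·5/27 + 1·4/15 + 0·49/135
 = 16/15 + 16/15 + 20/27 + 4/15 + 0
 = 424/135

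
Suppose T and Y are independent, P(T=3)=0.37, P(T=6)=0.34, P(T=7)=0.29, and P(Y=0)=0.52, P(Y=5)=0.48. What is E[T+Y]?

E[T+Y] = Σ_t Σ_y (t+y) · P(T=t)P(Y=y)
 = 3·0.1924 + 8·0.1776 + 6·0.1768 + 11·0.1632 + 7·0.1508 + 12·0.1392
 = 0.5772 + 1.4208 + 1.0608 + 1.7952 + 1.0556 + 1.6704
 = 7.58

7.58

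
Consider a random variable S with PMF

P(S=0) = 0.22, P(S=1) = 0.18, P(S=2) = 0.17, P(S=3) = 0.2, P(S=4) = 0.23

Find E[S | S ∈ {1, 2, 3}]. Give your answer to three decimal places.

P(S ∈ {1, 2, 3}) = 0.18 + 0.17 + 0.2 = 0.55.
E[S | S ∈ {1, 2, 3}] = [1·0.18 + 2·0.17 + 3·0.2] / 0.55
 = 1.12 / 0.55
 = 112/55

2.036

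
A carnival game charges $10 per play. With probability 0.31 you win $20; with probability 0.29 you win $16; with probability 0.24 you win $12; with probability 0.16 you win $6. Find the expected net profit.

E[payout] = 20·0.31 + 16·0.29 + 12·0.24 + 6·0.16
 = 6.2 + 4.64 + 2.88 + 0.96
 = 14.68
Net = 14.68 - 10 = 4.68

4.68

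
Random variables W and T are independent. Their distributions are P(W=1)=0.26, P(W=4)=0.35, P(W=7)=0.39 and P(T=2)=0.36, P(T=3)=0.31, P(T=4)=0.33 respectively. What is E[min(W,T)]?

E[min(W,T)] = Σ_w Σ_t min(w,t) · P(W=w)P(T=t)
 = 1·0.0936 + 1·0.0806 + 1·0.0858 + 2·0.126 + 3·0.1085 + 4·0.1155 + 2·0.1404 + 3·0.1209 + 4·0.1287
 = 0.0936 + 0.0806 + 0.0858 + 0.252 + 0.3255 + 0.462 + 0.2808 + 0.3627 + 0.5148
 = 2.4578

2.4578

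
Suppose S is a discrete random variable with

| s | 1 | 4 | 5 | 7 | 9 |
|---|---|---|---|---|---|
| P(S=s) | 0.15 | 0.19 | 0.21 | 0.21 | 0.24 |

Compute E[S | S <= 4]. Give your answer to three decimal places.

P(S <= 4) = 0.15 + 0.19 = 0.34.
E[S | S <= 4] = [1·0.15 + 4·0.19] / 0.34
 = 0.91 / 0.34
 = 91/34

2.676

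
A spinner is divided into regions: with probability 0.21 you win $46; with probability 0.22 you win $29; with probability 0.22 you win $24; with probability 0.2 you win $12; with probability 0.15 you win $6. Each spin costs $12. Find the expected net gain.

12.62

E[payout] = 46·0.21 + 29·0.22 + 24·0.22 + 12·0.2 + 6·0.15
 = 9.66 + 6.38 + 5.28 + 2.4 + 0.9
 = 24.62
Net = 24.62 - 12 = 12.62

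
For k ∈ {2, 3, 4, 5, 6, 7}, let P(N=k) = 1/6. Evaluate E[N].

E[N] = Σ n·P(N=n)
 = 2·1/6 + 3·1/6 + 4·1/6 + 5·1/6 + 6·1/6 + 7·1/6
 = 1/3 + 1/2 + 2/3 + 5/6 + 1 + 7/6
 = 9/2

4.5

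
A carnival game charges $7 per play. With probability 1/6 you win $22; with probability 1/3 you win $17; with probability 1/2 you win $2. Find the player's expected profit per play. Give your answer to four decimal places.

E[payout] = 22·1/6 + 17·1/3 + 2·1/2
 = 11/3 + 17/3 + 1
 = 31/3
Net = 31/3 - 7 = 10/3

3.3333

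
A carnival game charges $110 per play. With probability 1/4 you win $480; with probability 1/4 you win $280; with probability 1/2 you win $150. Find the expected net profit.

E[payout] = 480·1/4 + 280·1/4 + 150·1/2
 = 120 + 70 + 75
 = 265
Net = 265 - 110 = 155

155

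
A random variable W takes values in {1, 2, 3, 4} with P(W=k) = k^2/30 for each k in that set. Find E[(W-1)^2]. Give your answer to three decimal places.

6.133

E[(W-1)^2] = Σ (w-1)^2·P(W=w)
 = 0·1/30 + 1·2/15 + 4·3/10 + 9·8/15
 = 0 + 2/15 + 6/5 + 24/5
 = 92/15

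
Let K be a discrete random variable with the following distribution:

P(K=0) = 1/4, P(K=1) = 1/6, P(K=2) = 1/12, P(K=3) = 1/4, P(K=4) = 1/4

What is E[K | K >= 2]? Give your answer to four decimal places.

3.2857

P(K >= 2) = 1/12 + 1/4 + 1/4 = 7/12.
E[K | K >= 2] = [2·1/12 + 3·1/4 + 4·1/4] / (7/12)
 = 23/12 / (7/12)
 = 23/7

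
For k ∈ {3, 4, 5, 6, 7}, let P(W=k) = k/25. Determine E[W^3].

186.36

E[W^3] = Σ w^3·P(W=w)
 = 27·3/25 + 64·4/25 + 125·1/5 + 216·6/25 + 343·7/25
 = 81/25 + 256/25 + 25 + 1296/25 + 2401/25
 = 4659/25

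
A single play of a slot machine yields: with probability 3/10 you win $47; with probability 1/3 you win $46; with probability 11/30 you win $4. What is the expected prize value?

30.9

E[payout] = 47·3/10 + 46·1/3 + 4·11/30
 = 141/10 + 46/3 + 22/15
 = 309/10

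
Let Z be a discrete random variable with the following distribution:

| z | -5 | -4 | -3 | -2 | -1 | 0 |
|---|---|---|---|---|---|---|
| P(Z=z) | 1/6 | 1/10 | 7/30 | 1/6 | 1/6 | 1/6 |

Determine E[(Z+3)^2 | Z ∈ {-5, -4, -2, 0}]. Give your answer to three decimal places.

P(Z ∈ {-5, -4, -2, 0}) = 1/6 + 1/10 + 1/6 + 1/6 = 3/5.
E[(Z+3)^2 | Z ∈ {-5, -4, -2, 0}] = [4·1/6 + 1·1/10 + 1·1/6 + 9·1/6] / (3/5)
 = 73/30 / (3/5)
 = 73/18

4.056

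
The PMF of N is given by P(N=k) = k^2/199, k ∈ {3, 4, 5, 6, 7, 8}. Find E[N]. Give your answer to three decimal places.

E[N] = Σ n·P(N=n)
 = 3·9/199 + 4·16/199 + 5·25/199 + 6·36/199 + 7·49/199 + 8·64/199
 = 27/199 + 64/199 + 125/199 + 216/199 + 343/199 + 512/199
 = 1287/199

6.467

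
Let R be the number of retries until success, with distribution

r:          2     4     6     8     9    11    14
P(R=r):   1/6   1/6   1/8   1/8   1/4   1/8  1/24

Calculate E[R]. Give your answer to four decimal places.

6.9583

E[R] = Σ r·P(R=r)
 = 2·1/6 + 4·1/6 + 6·1/8 + 8·1/8 + 9·1/4 + 11·1/8 + 14·1/24
 = 1/3 + 2/3 + 3/4 + 1 + 9/4 + 11/8 + 7/12
 = 167/24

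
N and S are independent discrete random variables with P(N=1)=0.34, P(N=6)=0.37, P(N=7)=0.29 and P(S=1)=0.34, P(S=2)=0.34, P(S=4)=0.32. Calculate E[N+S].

E[N+S] = Σ_n Σ_s (n+s) · P(N=n)P(S=s)
 = 2·0.1156 + 3·0.1156 + 5·0.1088 + 7·0.1258 + 8·0.1258 + 10·0.1184 + 8·0.0986 + 9·0.0986 + 11·0.0928
 = 0.2312 + 0.3468 + 0.544 + 0.8806 + 1.0064 + 1.184 + 0.7888 + 0.8874 + 1.0208
 = 6.89

6.89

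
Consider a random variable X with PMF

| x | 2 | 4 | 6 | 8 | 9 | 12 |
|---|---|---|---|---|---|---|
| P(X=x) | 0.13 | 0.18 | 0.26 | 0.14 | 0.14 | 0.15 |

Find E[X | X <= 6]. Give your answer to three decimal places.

P(X <= 6) = 0.13 + 0.18 + 0.26 = 0.57.
E[X | X <= 6] = [2·0.13 + 4·0.18 + 6·0.26] / 0.57
 = 2.54 / 0.57
 = 254/57

4.456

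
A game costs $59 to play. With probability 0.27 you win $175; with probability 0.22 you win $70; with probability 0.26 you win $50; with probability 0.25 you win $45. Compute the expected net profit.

27.9

E[payout] = 175·0.27 + 70·0.22 + 50·0.26 + 45·0.25
 = 47.25 + 15.4 + 13 + 11.25
 = 86.9
Net = 86.9 - 59 = 27.9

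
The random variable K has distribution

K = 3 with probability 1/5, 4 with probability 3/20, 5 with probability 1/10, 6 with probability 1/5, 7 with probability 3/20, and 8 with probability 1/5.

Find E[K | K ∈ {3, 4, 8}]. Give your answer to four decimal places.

5.0909

P(K ∈ {3, 4, 8}) = 1/5 + 3/20 + 1/5 = 11/20.
E[K | K ∈ {3, 4, 8}] = [3·1/5 + 4·3/20 + 8·1/5] / (11/20)
 = 14/5 / (11/20)
 = 56/11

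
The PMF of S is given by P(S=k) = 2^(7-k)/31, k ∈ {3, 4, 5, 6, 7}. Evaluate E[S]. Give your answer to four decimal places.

E[S] = Σ s·P(S=s)
 = 3·16/31 + 4·8/31 + 5·4/31 + 6·2/31 + 7·1/31
 = 48/31 + 32/31 + 20/31 + 12/31 + 7/31
 = 119/31

3.8387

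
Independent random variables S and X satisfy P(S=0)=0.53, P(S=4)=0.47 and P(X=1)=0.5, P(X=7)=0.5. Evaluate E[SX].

E[SX] = Σ_s Σ_x sx · P(S=s)P(X=x)
 = 0·0.265 + 0·0.265 + 4·0.235 + 28·0.235
 = 0 + 0 + 0.94 + 6.58
 = 7.52

7.52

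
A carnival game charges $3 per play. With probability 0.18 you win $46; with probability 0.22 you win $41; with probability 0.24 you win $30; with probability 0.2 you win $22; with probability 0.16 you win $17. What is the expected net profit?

E[payout] = 46·0.18 + 41·0.22 + 30·0.24 + 22·0.2 + 17·0.16
 = 8.28 + 9.02 + 7.2 + 4.4 + 2.72
 = 31.62
Net = 31.62 - 3 = 28.62

28.62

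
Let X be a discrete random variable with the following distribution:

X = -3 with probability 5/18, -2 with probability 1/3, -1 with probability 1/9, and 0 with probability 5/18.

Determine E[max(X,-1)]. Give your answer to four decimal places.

-0.7222

E[max(X,-1)] = Σ max(x,-1)·P(X=x)
 = (-1)·5/18 + (-1)·1/3 + (-1)·1/9 + 0·5/18
 = (-5/18) + (-1/3) + (-1/9) + 0
 = -13/18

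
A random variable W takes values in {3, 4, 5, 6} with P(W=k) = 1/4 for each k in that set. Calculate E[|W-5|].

1

E[|W-5|] = Σ |w-5|·P(W=w)
 = 2·1/4 + 1·1/4 + 0·1/4 + 1·1/4
 = 1/2 + 1/4 + 0 + 1/4
 = 1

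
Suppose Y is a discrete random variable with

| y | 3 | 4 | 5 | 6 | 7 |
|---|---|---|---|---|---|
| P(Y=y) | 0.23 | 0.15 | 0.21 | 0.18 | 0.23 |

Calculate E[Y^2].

E[Y^2] = Σ y^2·P(Y=y)
 = 9·0.23 + 16·0.15 + 25·0.21 + 36·0.18 + 49·0.23
 = 2.07 + 2.4 + 5.25 + 6.48 + 11.27
 = 27.47

27.47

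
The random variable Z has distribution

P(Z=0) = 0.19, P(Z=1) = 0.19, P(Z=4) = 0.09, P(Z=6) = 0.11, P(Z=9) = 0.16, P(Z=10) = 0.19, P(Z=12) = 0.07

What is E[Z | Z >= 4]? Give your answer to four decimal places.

P(Z >= 4) = 0.09 + 0.11 + 0.16 + 0.19 + 0.07 = 0.62.
E[Z | Z >= 4] = [4·0.09 + 6·0.11 + 9·0.16 + 10·0.19 + 12·0.07] / 0.62
 = 5.2 / 0.62
 = 260/31

8.3871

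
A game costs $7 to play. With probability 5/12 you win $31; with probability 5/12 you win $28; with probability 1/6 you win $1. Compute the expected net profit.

17.75

E[payout] = 31·5/12 + 28·5/12 + 1·1/6
 = 155/12 + 35/3 + 1/6
 = 99/4
Net = 99/4 - 7 = 71/4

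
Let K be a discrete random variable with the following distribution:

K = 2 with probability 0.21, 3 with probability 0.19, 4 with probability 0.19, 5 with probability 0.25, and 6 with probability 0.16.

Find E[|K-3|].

E[|K-3|] = Σ |k-3|·P(K=k)
 = 1·0.21 + 0·0.19 + 1·0.19 + 2·0.25 + 3·0.16
 = 0.21 + 0 + 0.19 + 0.5 + 0.48
 = 1.38

1.38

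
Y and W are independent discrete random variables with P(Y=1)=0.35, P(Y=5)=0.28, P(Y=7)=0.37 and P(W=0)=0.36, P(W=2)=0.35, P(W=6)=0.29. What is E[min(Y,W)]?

1.7288

E[min(Y,W)] = Σ_y Σ_w min(y,w) · P(Y=y)P(W=w)
 = 0·0.126 + 1·0.1225 + 1·0.1015 + 0·0.1008 + 2·0.098 + 5·0.0812 + 0·0.1332 + 2·0.1295 + 6·0.1073
 = 0 + 0.1225 + 0.1015 + 0 + 0.196 + 0.406 + 0 + 0.259 + 0.6438
 = 1.7288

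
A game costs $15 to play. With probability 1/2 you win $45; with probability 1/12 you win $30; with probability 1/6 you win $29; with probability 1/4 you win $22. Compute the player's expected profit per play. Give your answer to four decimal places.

20.3333

E[payout] = 45·1/2 + 30·1/12 + 29·1/6 + 22·1/4
 = 45/2 + 5/2 + 29/6 + 11/2
 = 106/3
Net = 106/3 - 15 = 61/3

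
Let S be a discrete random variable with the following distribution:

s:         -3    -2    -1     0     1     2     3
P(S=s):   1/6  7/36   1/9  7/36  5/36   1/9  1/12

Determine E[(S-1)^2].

5.5

E[(S-1)^2] = Σ (s-1)^2·P(S=s)
 = 16·1/6 + 9·7/36 + 4·1/9 + 1·7/36 + 0·5/36 + 1·1/9 + 4·1/12
 = 8/3 + 7/4 + 4/9 + 7/36 + 0 + 1/9 + 1/3
 = 11/2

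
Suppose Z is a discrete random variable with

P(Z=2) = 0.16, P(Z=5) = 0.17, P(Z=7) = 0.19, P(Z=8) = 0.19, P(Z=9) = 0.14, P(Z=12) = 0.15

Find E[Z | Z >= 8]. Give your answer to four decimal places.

P(Z >= 8) = 0.19 + 0.14 + 0.15 = 0.48.
E[Z | Z >= 8] = [8·0.19 + 9·0.14 + 12·0.15] / 0.48
 = 4.58 / 0.48
 = 229/24

9.5417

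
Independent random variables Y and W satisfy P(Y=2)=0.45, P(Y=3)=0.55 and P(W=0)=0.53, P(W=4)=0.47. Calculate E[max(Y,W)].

E[max(Y,W)] = Σ_y Σ_w max(y,w) · P(Y=y)P(W=w)
 = 2·0.2385 + 4·0.2115 + 3·0.2915 + 4·0.2585
 = 0.477 + 0.846 + 0.8745 + 1.034
 = 3.2315

3.2315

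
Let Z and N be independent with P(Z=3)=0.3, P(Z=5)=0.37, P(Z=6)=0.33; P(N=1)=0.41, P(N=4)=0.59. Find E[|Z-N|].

2.314

E[|Z-N|] = Σ_z Σ_n |z-n| · P(Z=z)P(N=n)
 = 2·0.123 + 1·0.177 + 4·0.1517 + 1·0.2183 + 5·0.1353 + 2·0.1947
 = 0.246 + 0.177 + 0.6068 + 0.2183 + 0.6765 + 0.3894
 = 2.314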